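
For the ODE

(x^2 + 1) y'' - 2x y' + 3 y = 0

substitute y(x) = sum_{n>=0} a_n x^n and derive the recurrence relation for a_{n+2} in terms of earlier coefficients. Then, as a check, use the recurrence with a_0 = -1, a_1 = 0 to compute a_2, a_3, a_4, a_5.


Substitute y = sum_n a_n x^n.
(1 + 1 x^2) y'' contributes (n+2)(n+1) a_{n+2} + n(n-1) a_n at x^n.
-2 x y'(x) contributes -2 n a_n at x^n.
3 y(x) contributes 3 a_n at x^n.
Matching x^n: (n+2)(n+1) a_{n+2} + (n(n-1) - 2 n + 3) a_n = 0.
Thus a_{n+2} = (-n(n-1) + 2 n - 3) / ((n+1)(n+2)) * a_n.

Check with a_0 = -1, a_1 = 0 (apply the recurrence for n = 0, 1, 2, 3): a_0 = -1, a_1 = 0, a_2 = 3/2, a_3 = 0, a_4 = -1/8, a_5 = 0.

a_(n+2) = (-n(n-1) + 2 n - 3) / ((n+1)(n+2)) * a_n; check: a_0 = -1, a_1 = 0, a_2 = 3/2, a_3 = 0, a_4 = -1/8, a_5 = 0


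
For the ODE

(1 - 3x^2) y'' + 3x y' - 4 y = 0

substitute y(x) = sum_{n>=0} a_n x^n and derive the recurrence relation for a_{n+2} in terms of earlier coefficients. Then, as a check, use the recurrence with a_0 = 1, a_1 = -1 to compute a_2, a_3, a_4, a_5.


Substitute y = sum_n a_n x^n.
(1 - 3 x^2) y'' contributes (n+2)(n+1) a_{n+2} - 3 n(n-1) a_n at x^n.
3 x y'(x) contributes 3 n a_n at x^n.
-4 y(x) contributes -4 a_n at x^n.
Matching x^n: (n+2)(n+1) a_{n+2} + (-3 n(n-1) + 3 n - 4) a_n = 0.
Thus a_{n+2} = (3 n(n-1) - 3 n + 4) / ((n+1)(n+2)) * a_n.

Check with a_0 = 1, a_1 = -1 (apply the recurrence for n = 0, 1, 2, 3): a_0 = 1, a_1 = -1, a_2 = 2, a_3 = -1/6, a_4 = 2/3, a_5 = -13/120.

a_(n+2) = (3 n(n-1) - 3 n + 4) / ((n+1)(n+2)) * a_n; check: a_0 = 1, a_1 = -1, a_2 = 2, a_3 = -1/6, a_4 = 2/3, a_5 = -13/120


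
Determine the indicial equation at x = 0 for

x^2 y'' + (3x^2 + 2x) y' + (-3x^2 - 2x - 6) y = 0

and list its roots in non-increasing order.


Divide by x^2 to reach normal form y'' + P_1(x) y' + P_2(x) y = 0 with P_1(x) = 3 + 2/x and P_2(x) = -3 - 2/x - 6/x^2.
x = 0 is a singular point because the y'-coefficient 3 + 2/x has a pole at x = 0 and the y-coefficient -3 - 2/x - 6/x^2 has a pole at x = 0.
It is a regular singular point because x P_1(x) = p(x) = 3x + 2 and x^2 P_2(x) = q(x) = -3x^2 - 2x - 6 are polynomials, hence analytic at x = 0.
p(0) = 2,  q(0) = -6.
Indicial equation: r(r-1) + p(0) r + q(0) = 0, i.e. r^2 + (p(0) - 1) r + q(0) = 0, i.e. r^2 + 1 r - 6 = 0.
Discriminant: (1)^2 - 4(-6) = 25, so r = (-1 ± 5)/2.
Solving: r_1 = 2, r_2 = -3.

indicial: r^2 + 1 r - 6 = 0; roots r_1 = 2, r_2 = -3


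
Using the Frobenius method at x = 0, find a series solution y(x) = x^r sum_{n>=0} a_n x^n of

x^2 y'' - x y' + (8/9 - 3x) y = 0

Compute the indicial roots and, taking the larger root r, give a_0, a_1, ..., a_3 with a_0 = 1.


Write in Frobenius form y'' + (p(x)/x) y' + (q(x)/x^2) y = 0:
  p(x) = -1,  q(x) = 8/9 - 3x.
Indicial equation: r(r-1) + (-1) r + (8/9) = 0 -> roots r_1 = 4/3, r_2 = 2/3.
Take r = r_1 = 4/3. Let y(x) = x^r sum_{n>=0} a_n x^n with a_0 = 1.
Substitute y = x^r sum a_n x^n and match x^{r+n}. The recurrence is
  D(n) a_n - 3 a_{n-1} = 0,  where D(n) = (r+n)(r+n-1) + (-1)(r+n) + (8/9).
  a_n = 3 / D(n) * a_{n-1}.
Since the indicial polynomial factors as (r - r_1)(r - r_2), D(n) = (r_1 + n - r_1)(r_1 + n - r_2) = n(n + 2/3).
Evaluating step by step (a_0 = 1):
  n = 1: D(1) = 1(1 + 2/3) = 5/3; numerator = 3(1) = 3; a_1 = (3)/(5/3) = 9/5
  n = 2: D(2) = 2(2 + 2/3) = 16/3; numerator = 3(9/5) = 27/5; a_2 = (27/5)/(16/3) = 81/80
  n = 3: D(3) = 3(3 + 2/3) = 11; numerator = 3(81/80) = 243/80; a_3 = (243/80)/(11) = 243/880

r = 4/3; a_0 = 1; a_1 = 9/5; a_2 = 81/80; a_3 = 243/880


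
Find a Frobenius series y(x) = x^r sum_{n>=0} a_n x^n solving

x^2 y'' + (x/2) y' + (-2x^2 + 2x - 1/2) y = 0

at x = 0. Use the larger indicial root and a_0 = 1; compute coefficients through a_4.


Write in Frobenius form y'' + (p(x)/x) y' + (q(x)/x^2) y = 0:
  p(x) = 1/2,  q(x) = -2x^2 + 2x - 1/2.
Indicial equation: r(r-1) + (1/2) r + (-1/2) = 0 -> roots r_1 = 1, r_2 = -1/2.
Take r = r_1 = 1. Let y(x) = x^r sum_{n>=0} a_n x^n with a_0 = 1.
Substitute y = x^r sum a_n x^n and match x^{r+n}. The recurrence is
  D(n) a_n + 2 a_{n-1} - 2 a_{n-2} = 0,  where D(n) = (r+n)(r+n-1) + (1/2)(r+n) + (-1/2).
  a_n = [-2 a_{n-1} + 2 a_{n-2}] / D(n).
Since the indicial polynomial factors as (r - r_1)(r - r_2), D(n) = (r_1 + n - r_1)(r_1 + n - r_2) = n(n + 3/2).
Evaluating step by step (a_0 = 1):
  n = 1: D(1) = 1(1 + 3/2) = 5/2; numerator = -2(1) = -2; a_1 = (-2)/(5/2) = -4/5
  n = 2: D(2) = 2(2 + 3/2) = 7; numerator = -2(-4/5) + 2(1) = 18/5; a_2 = (18/5)/(7) = 18/35
  n = 3: D(3) = 3(3 + 3/2) = 27/2; numerator = -2(18/35) + 2(-4/5) = -92/35; a_3 = (-92/35)/(27/2) = -184/945
  n = 4: D(4) = 4(4 + 3/2) = 22; numerator = -2(-184/945) + 2(18/35) = 268/189; a_4 = (268/189)/(22) = 134/2079

r = 1; a_0 = 1; a_1 = -4/5; a_2 = 18/35; a_3 = -184/945; a_4 = 134/2079


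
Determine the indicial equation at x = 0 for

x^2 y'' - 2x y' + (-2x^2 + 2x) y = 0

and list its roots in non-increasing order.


Divide by x^2 to reach normal form y'' + P_1(x) y' + P_2(x) y = 0 with P_1(x) = -2/x and P_2(x) = -2 + 2/x.
x = 0 is a singular point because the y'-coefficient -2/x has a pole at x = 0 and the y-coefficient -2 + 2/x has a pole at x = 0.
It is a regular singular point because x P_1(x) = p(x) = -2 and x^2 P_2(x) = q(x) = -2x^2 + 2x are polynomials, hence analytic at x = 0.
p(0) = -2,  q(0) = 0.
Indicial equation: r(r-1) + p(0) r + q(0) = 0, i.e. r^2 + (p(0) - 1) r + q(0) = 0, i.e. r^2 - 3 r = 0.
Discriminant: (-3)^2 - 4(0) = 9, so r = (3 ± 3)/2.
Solving: r_1 = 3, r_2 = 0.

indicial: r^2 - 3 r = 0; roots r_1 = 3, r_2 = 0


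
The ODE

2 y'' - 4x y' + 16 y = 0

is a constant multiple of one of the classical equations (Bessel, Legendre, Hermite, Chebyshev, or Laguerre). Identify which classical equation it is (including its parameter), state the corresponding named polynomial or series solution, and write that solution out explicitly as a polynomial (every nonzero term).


All three coefficients share the factor 2; dividing through by 2 gives  y'' - 2x y' + 8 y = 0.
This matches the Hermite equation y'' - 2x y' + 2n y = 0 with 2n = 8, so n = 4; the polynomial solution is H_4(x).
With y = sum_k a_k x^k, matching x^k gives (k+2)(k+1) a_{k+2} = 2(k - n) a_k = 2(k - 4) a_k. The right side vanishes at k = 4, so the series with the parity of 4 terminates at degree 4.
Standard normalization: leading coefficient of H_n is 2^n, so a_4 = 2^4 = 16. Work downward with a_k = (k+1)(k+2) a_{k+2} / (2(k - n)):
  a_2 = (3)(4)(16) / (2(2 - 4)) = 192/(-4) = -48
  a_0 = (1)(2)(-48) / (2(0 - 4)) = -96/(-8) = 12
Hence H_4(x) = 16 x^4 - 48 x^2 + 12.

H_4(x); series = 16 x^4 - 48 x^2 + 12


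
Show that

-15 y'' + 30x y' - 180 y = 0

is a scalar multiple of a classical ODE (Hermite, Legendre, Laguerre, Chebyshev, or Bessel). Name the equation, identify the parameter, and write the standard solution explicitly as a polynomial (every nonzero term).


All three coefficients share the factor -15; dividing through by -15 gives  y'' - 2x y' + 12 y = 0.
This matches the Hermite equation y'' - 2x y' + 2n y = 0 with 2n = 12, so n = 6; the polynomial solution is H_6(x).
With y = sum_k a_k x^k, matching x^k gives (k+2)(k+1) a_{k+2} = 2(k - n) a_k = 2(k - 6) a_k. The right side vanishes at k = 6, so the series with the parity of 6 terminates at degree 6.
Standard normalization: leading coefficient of H_n is 2^n, so a_6 = 2^6 = 64. Work downward with a_k = (k+1)(k+2) a_{k+2} / (2(k - n)):
  a_4 = (5)(6)(64) / (2(4 - 6)) = 1920/(-4) = -480
  a_2 = (3)(4)(-480) / (2(2 - 6)) = -5760/(-8) = 720
  a_0 = (1)(2)(720) / (2(0 - 6)) = 1440/(-12) = -120
Hence H_6(x) = 64 x^6 - 480 x^4 + 720 x^2 - 120.

H_6(x); series = 64 x^6 - 480 x^4 + 720 x^2 - 120


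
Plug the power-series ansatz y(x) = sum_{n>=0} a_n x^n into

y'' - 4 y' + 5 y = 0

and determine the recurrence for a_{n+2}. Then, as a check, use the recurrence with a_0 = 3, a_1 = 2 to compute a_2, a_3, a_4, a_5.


Substitute y = sum_n a_n x^n.
y''(x) has coefficient (n+2)(n+1) a_{n+2} at x^n;
-4 y'(x) has coefficient -4 (n+1) a_{n+1} at x^n;
5 y(x) has coefficient 5 a_n at x^n.
Matching x^n: (n+2)(n+1) a_{n+2} - 4 (n+1) a_{n+1} + 5 a_n = 0.
Thus a_{n+2} = [4 (n+1) a_{n+1} - 5 a_n] / ((n+1)(n+2)).

Check with a_0 = 3, a_1 = 2 (apply the recurrence for n = 0, 1, 2, 3): a_0 = 3, a_1 = 2, a_2 = -7/2, a_3 = -19/3, a_4 = -39/8, a_5 = -139/60.

a_(n+2) = [4 (n+1) a_(n+1) - 5 a_n] / ((n+1)(n+2)); check: a_0 = 3, a_1 = 2, a_2 = -7/2, a_3 = -19/3, a_4 = -39/8, a_5 = -139/60


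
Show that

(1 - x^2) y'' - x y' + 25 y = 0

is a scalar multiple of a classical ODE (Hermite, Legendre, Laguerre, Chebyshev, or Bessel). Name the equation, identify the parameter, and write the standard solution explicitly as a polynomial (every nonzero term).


The equation is already in a standard form:  (1 - x^2) y'' - x y' + 25 y = 0.
This matches the Chebyshev equation (1 - x^2) y'' - x y' + n^2 y = 0 (note the -x y' term, not -2x y') with n^2 = 25, so n = 5; the polynomial solution is T_5(x).
With y = sum_k a_k x^k, matching x^k gives (k+2)(k+1) a_{k+2} = (k^2 - n^2) a_k = (k - 5)(k + 5) a_k. The right side vanishes at k = 5, so the series with the parity of 5 terminates at degree 5.
Standard normalization: leading coefficient of T_n is 2^(n-1), so a_5 = 2^4 = 16. Work downward with a_k = (k+1)(k+2) a_{k+2} / ((k - 5)(k + 5)):
  a_3 = (4)(5)(16) / ((3 - 5)(3 + 5)) = 320/(-16) = -20
  a_1 = (2)(3)(-20) / ((1 - 5)(1 + 5)) = -120/(-24) = 5
Hence T_5(x) = 16 x^5 - 20 x^3 + 5 x.

T_5(x); series = 16 x^5 - 20 x^3 + 5 x


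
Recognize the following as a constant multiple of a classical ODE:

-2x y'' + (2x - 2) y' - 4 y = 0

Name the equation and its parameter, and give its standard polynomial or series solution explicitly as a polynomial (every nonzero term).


All three coefficients share the factor -2; dividing through by -2 gives  x y'' + (1 - x) y' + 2 y = 0.
This matches the Laguerre equation x y'' + (1 - x) y' + n y = 0 with n = 2; the polynomial solution is L_2(x).
With y = sum_k a_k x^k, matching x^k gives (k+1)k a_{k+1} + (k+1) a_{k+1} - k a_k + n a_k = 0, i.e. (k+1)^2 a_{k+1} = (k - n) a_k = (k - 2) a_k. The right side vanishes at k = 2, so the series terminates at degree 2.
Standard normalization L_n(0) = 1 gives a_0 = 1. Work upward with a_{k+1} = (k - 2) a_k / (k+1)^2:
  a_1 = (0 - 2)(1) / 1^2 = -2/1 = -2
  a_2 = (1 - 2)(-2) / 2^2 = 2/4 = 1/2
Hence L_2(x) = x^2/2 - 2 x + 1.

L_2(x); series = x^2/2 - 2 x + 1


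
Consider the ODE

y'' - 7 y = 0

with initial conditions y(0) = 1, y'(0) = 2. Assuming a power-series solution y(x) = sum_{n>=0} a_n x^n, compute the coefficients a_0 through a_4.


Ansatz: y(x) = sum_{n>=0} a_n x^n, so y'(x) = sum_{n>=1} n a_n x^(n-1) and y''(x) = sum_{n>=2} n(n-1) a_n x^(n-2).
Substitute into P(x) y'' + Q(x) y' + R(x) y = 0 with P(x) = 1, Q(x) = 0, R(x) = -7, and match powers of x.
Initial conditions: a_0 = 1, a_1 = 2.
Setting the coefficient of each power of x to zero and solving order by order (substituting the coefficients already found):
  x^0: 2 a_2 - 7 a_0 = 0  ->  2 a_2 = 7 a_0 = 7  ->  a_2 = 7/2
  x^1: 6 a_3 - 7 a_1 = 0  ->  6 a_3 = 7 a_1 = 14  ->  a_3 = 7/3
  x^2: 12 a_4 - 7 a_2 = 0  ->  12 a_4 = 7 a_2 = 49/2  ->  a_4 = 49/24
Truncated series: y(x) = 1 + 2 x + (7/2) x^2 + (7/3) x^3 + (49/24) x^4 + O(x^5).

a_0 = 1; a_1 = 2; a_2 = 7/2; a_3 = 7/3; a_4 = 49/24


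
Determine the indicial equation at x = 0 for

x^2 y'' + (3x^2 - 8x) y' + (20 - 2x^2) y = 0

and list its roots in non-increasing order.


Divide by x^2 to reach normal form y'' + P_1(x) y' + P_2(x) y = 0 with P_1(x) = 3 - 8/x and P_2(x) = -2 + 20/x^2.
x = 0 is a singular point because the y'-coefficient 3 - 8/x has a pole at x = 0 and the y-coefficient -2 + 20/x^2 has a pole at x = 0.
It is a regular singular point because x P_1(x) = p(x) = 3x - 8 and x^2 P_2(x) = q(x) = 20 - 2x^2 are polynomials, hence analytic at x = 0.
p(0) = -8,  q(0) = 20.
Indicial equation: r(r-1) + p(0) r + q(0) = 0, i.e. r^2 + (p(0) - 1) r + q(0) = 0, i.e. r^2 - 9 r + 20 = 0.
Discriminant: (-9)^2 - 4(20) = 1, so r = (9 ± 1)/2.
Solving: r_1 = 5, r_2 = 4.

indicial: r^2 - 9 r + 20 = 0; roots r_1 = 5, r_2 = 4


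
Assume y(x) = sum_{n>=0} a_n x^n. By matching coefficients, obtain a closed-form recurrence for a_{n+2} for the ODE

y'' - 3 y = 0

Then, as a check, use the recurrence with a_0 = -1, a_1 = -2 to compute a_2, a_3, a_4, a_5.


Substitute y = sum_n a_n x^n into y'' + (const) y = 0.
y''(x) = sum_{n>=0} (n+2)(n+1) a_{n+2} x^n.
The ODE becomes sum_n [(n+2)(n+1) a_{n+2} - 3 a_n] x^n = 0.
Setting each coefficient to zero gives the recurrence:
  (n+2)(n+1) a_{n+2} - 3 a_n = 0,
  a_{n+2} = 3 / ((n+1)(n+2)) a_n.

Check with a_0 = -1, a_1 = -2 (apply the recurrence for n = 0, 1, 2, 3): a_0 = -1, a_1 = -2, a_2 = -3/2, a_3 = -1, a_4 = -3/8, a_5 = -3/20.

a_{n+2} = 3/((n+1)(n+2)) * a_n; check: a_0 = -1, a_1 = -2, a_2 = -3/2, a_3 = -1, a_4 = -3/8, a_5 = -3/20


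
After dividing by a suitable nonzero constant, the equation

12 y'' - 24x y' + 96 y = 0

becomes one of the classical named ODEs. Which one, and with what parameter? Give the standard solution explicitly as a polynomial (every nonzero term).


All three coefficients share the factor 12; dividing through by 12 gives  y'' - 2x y' + 8 y = 0.
This matches the Hermite equation y'' - 2x y' + 2n y = 0 with 2n = 8, so n = 4; the polynomial solution is H_4(x).
With y = sum_k a_k x^k, matching x^k gives (k+2)(k+1) a_{k+2} = 2(k - n) a_k = 2(k - 4) a_k. The right side vanishes at k = 4, so the series with the parity of 4 terminates at degree 4.
Standard normalization: leading coefficient of H_n is 2^n, so a_4 = 2^4 = 16. Work downward with a_k = (k+1)(k+2) a_{k+2} / (2(k - n)):
  a_2 = (3)(4)(16) / (2(2 - 4)) = 192/(-4) = -48
  a_0 = (1)(2)(-48) / (2(0 - 4)) = -96/(-8) = 12
Hence H_4(x) = 16 x^4 - 48 x^2 + 12.

H_4(x); series = 16 x^4 - 48 x^2 + 12


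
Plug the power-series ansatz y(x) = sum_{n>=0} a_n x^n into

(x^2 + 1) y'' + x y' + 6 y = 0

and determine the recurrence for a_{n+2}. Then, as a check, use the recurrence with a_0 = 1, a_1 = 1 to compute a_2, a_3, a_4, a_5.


Substitute y = sum_n a_n x^n.
(1 + 1 x^2) y'' contributes (n+2)(n+1) a_{n+2} + n(n-1) a_n at x^n.
x y'(x) contributes n a_n at x^n.
6 y(x) contributes 6 a_n at x^n.
Matching x^n: (n+2)(n+1) a_{n+2} + (n(n-1) + n + 6) a_n = 0.
Thus a_{n+2} = (-n(n-1) - n - 6) / ((n+1)(n+2)) * a_n.

Check with a_0 = 1, a_1 = 1 (apply the recurrence for n = 0, 1, 2, 3): a_0 = 1, a_1 = 1, a_2 = -3, a_3 = -7/6, a_4 = 5/2, a_5 = 7/8.

a_(n+2) = (-n(n-1) - n - 6) / ((n+1)(n+2)) * a_n; check: a_0 = 1, a_1 = 1, a_2 = -3, a_3 = -7/6, a_4 = 5/2, a_5 = 7/8


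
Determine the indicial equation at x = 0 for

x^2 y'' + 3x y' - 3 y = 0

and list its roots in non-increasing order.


Divide by x^2 to reach normal form y'' + P_1(x) y' + P_2(x) y = 0 with P_1(x) = 3/x and P_2(x) = -3/x^2.
x = 0 is a singular point because the y'-coefficient 3/x has a pole at x = 0 and the y-coefficient -3/x^2 has a pole at x = 0.
It is a regular singular point because x P_1(x) = p(x) = 3 and x^2 P_2(x) = q(x) = -3 are polynomials, hence analytic at x = 0.
p(0) = 3,  q(0) = -3.
Indicial equation: r(r-1) + p(0) r + q(0) = 0, i.e. r^2 + (p(0) - 1) r + q(0) = 0, i.e. r^2 + 2 r - 3 = 0.
Discriminant: (2)^2 - 4(-3) = 16, so r = (-2 ± 4)/2.
Solving: r_1 = 1, r_2 = -3.

indicial: r^2 + 2 r - 3 = 0; roots r_1 = 1, r_2 = -3


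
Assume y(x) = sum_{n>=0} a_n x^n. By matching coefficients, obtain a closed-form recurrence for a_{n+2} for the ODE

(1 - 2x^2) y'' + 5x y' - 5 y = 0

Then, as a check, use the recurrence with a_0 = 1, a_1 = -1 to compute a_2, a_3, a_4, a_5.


Substitute y = sum_n a_n x^n.
(1 - 2 x^2) y'' contributes (n+2)(n+1) a_{n+2} - 2 n(n-1) a_n at x^n.
5 x y'(x) contributes 5 n a_n at x^n.
-5 y(x) contributes -5 a_n at x^n.
Matching x^n: (n+2)(n+1) a_{n+2} + (-2 n(n-1) + 5 n - 5) a_n = 0.
Thus a_{n+2} = (2 n(n-1) - 5 n + 5) / ((n+1)(n+2)) * a_n.

Check with a_0 = 1, a_1 = -1 (apply the recurrence for n = 0, 1, 2, 3): a_0 = 1, a_1 = -1, a_2 = 5/2, a_3 = 0, a_4 = -5/24, a_5 = 0.

a_(n+2) = (2 n(n-1) - 5 n + 5) / ((n+1)(n+2)) * a_n; check: a_0 = 1, a_1 = -1, a_2 = 5/2, a_3 = 0, a_4 = -5/24, a_5 = 0


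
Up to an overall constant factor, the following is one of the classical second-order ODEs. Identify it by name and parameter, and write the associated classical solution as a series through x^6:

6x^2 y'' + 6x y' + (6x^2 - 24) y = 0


All three coefficients share the factor 6; dividing through by 6 gives  x^2 y'' + x y' + (x^2 - 4) y = 0.
This matches the Bessel equation x^2 y'' + x y' + (x^2 - nu^2) y = 0 with nu^2 = 4, so nu = 2; the solution bounded at x = 0 is J_2(x).
Frobenius at x = 0: indicial roots ±nu; for r = nu the recurrence k(k + 2nu) c_k = -c_{k-2} gives the standard series J_nu(x) = sum_{k>=0} (-1)^k / (k! (k+nu)!) (x/2)^(2k+nu). Evaluate the first 3 terms:
  k = 0: (-1)^0 / (0! * 2! * 2^2) x^2 = 1/(1*2*4) x^2 = (1/8) x^2
  k = 1: (-1)^1 / (1! * 3! * 2^4) x^4 = -1/(1*6*16) x^4 = (-1/96) x^4
  k = 2: (-1)^2 / (2! * 4! * 2^6) x^6 = 1/(2*24*64) x^6 = (1/3072) x^6
Hence J_2(x) = x^6/3072 - x^4/96 + x^2/8 + ....

J_2(x); series = x^6/3072 - x^4/96 + x^2/8


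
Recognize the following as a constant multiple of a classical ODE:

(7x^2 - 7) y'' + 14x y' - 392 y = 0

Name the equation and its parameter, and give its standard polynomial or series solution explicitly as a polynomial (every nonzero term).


All three coefficients share the factor -7; dividing through by -7 gives  (1 - x^2) y'' - 2x y' + 56 y = 0.
This matches the Legendre equation (1 - x^2) y'' - 2x y' + n(n+1) y = 0 (note the -2x y' term) with n(n+1) = 56, so n = 7; the polynomial solution is P_7(x).
With y = sum_k a_k x^k, matching x^k gives (k+2)(k+1) a_{k+2} = [k(k+1) - n(n+1)] a_k = (k - 7)(k + 8) a_k. The right side vanishes at k = 7, so the series with the parity of 7 terminates at degree 7.
Standard normalization (P_n(1) = 1): leading coefficient (2n)!/(2^n (n!)^2) = 87178291200/(128*25401600) = 429/16, so a_7 = 429/16. Work downward with a_k = (k+1)(k+2) a_{k+2} / ((k - 7)(k + 8)):
  a_5 = (6)(7)(429/16) / ((5 - 7)(5 + 8)) = (9009/8)/(-26) = -693/16
  a_3 = (4)(5)(-693/16) / ((3 - 7)(3 + 8)) = (-3465/4)/(-44) = 315/16
  a_1 = (2)(3)(315/16) / ((1 - 7)(1 + 8)) = (945/8)/(-54) = -35/16
Hence P_7(x) = 429 x^7/16 - 693 x^5/16 + 315 x^3/16 - 35 x/16.

P_7(x); series = 429 x^7/16 - 693 x^5/16 + 315 x^3/16 - 35 x/16


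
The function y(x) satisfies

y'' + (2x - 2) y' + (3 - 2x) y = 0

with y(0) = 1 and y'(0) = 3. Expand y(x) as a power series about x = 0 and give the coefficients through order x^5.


Ansatz: y(x) = sum_{n>=0} a_n x^n, so y'(x) = sum_{n>=1} n a_n x^(n-1) and y''(x) = sum_{n>=2} n(n-1) a_n x^(n-2).
Substitute into P(x) y'' + Q(x) y' + R(x) y = 0 with P(x) = 1, Q(x) = 2x - 2, R(x) = 3 - 2x, and match powers of x.
Initial conditions: a_0 = 1, a_1 = 3.
Setting the coefficient of each power of x to zero and solving order by order (substituting the coefficients already found):
  x^0: 2 a_2 - 2 a_1 + 3 a_0 = 0  ->  2 a_2 = 2 a_1 - 3 a_0 = 3  ->  a_2 = 3/2
  x^1: 6 a_3 - 4 a_2 + 5 a_1 - 2 a_0 = 0  ->  6 a_3 = 4 a_2 - 5 a_1 + 2 a_0 = -7  ->  a_3 = -7/6
  x^2: 12 a_4 - 6 a_3 + 7 a_2 - 2 a_1 = 0  ->  12 a_4 = 6 a_3 - 7 a_2 + 2 a_1 = -23/2  ->  a_4 = -23/24
  x^3: 20 a_5 - 8 a_4 + 9 a_3 - 2 a_2 = 0  ->  20 a_5 = 8 a_4 - 9 a_3 + 2 a_2 = 35/6  ->  a_5 = 7/24
Truncated series: y(x) = 1 + 3 x + (3/2) x^2 - (7/6) x^3 - (23/24) x^4 + (7/24) x^5 + O(x^6).

a_0 = 1; a_1 = 3; a_2 = 3/2; a_3 = -7/6; a_4 = -23/24; a_5 = 7/24


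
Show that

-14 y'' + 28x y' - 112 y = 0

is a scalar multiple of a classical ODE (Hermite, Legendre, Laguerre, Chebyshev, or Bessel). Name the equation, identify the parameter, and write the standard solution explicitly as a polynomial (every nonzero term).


All three coefficients share the factor -14; dividing through by -14 gives  y'' - 2x y' + 8 y = 0.
This matches the Hermite equation y'' - 2x y' + 2n y = 0 with 2n = 8, so n = 4; the polynomial solution is H_4(x).
With y = sum_k a_k x^k, matching x^k gives (k+2)(k+1) a_{k+2} = 2(k - n) a_k = 2(k - 4) a_k. The right side vanishes at k = 4, so the series with the parity of 4 terminates at degree 4.
Standard normalization: leading coefficient of H_n is 2^n, so a_4 = 2^4 = 16. Work downward with a_k = (k+1)(k+2) a_{k+2} / (2(k - n)):
  a_2 = (3)(4)(16) / (2(2 - 4)) = 192/(-4) = -48
  a_0 = (1)(2)(-48) / (2(0 - 4)) = -96/(-8) = 12
Hence H_4(x) = 16 x^4 - 48 x^2 + 12.

H_4(x); series = 16 x^4 - 48 x^2 + 12


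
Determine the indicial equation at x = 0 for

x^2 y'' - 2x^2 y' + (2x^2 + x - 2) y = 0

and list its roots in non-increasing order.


Divide by x^2 to reach normal form y'' + P_1(x) y' + P_2(x) y = 0 with P_1(x) = -2 and P_2(x) = 2 + 1/x - 2/x^2.
x = 0 is a singular point because the y-coefficient 2 + 1/x - 2/x^2 has a pole at x = 0.
It is a regular singular point because x P_1(x) = p(x) = -2x and x^2 P_2(x) = q(x) = 2x^2 + x - 2 are polynomials, hence analytic at x = 0.
p(0) = 0,  q(0) = -2.
Indicial equation: r(r-1) + p(0) r + q(0) = 0, i.e. r^2 + (p(0) - 1) r + q(0) = 0, i.e. r^2 - 1 r - 2 = 0.
Discriminant: (-1)^2 - 4(-2) = 9, so r = (1 ± 3)/2.
Solving: r_1 = 2, r_2 = -1.

indicial: r^2 - 1 r - 2 = 0; roots r_1 = 2, r_2 = -1


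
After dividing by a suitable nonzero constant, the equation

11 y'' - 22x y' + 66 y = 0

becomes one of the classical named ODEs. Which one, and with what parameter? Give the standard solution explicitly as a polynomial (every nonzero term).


All three coefficients share the factor 11; dividing through by 11 gives  y'' - 2x y' + 6 y = 0.
This matches the Hermite equation y'' - 2x y' + 2n y = 0 with 2n = 6, so n = 3; the polynomial solution is H_3(x).
With y = sum_k a_k x^k, matching x^k gives (k+2)(k+1) a_{k+2} = 2(k - n) a_k = 2(k - 3) a_k. The right side vanishes at k = 3, so the series with the parity of 3 terminates at degree 3.
Standard normalization: leading coefficient of H_n is 2^n, so a_3 = 2^3 = 8. Work downward with a_k = (k+1)(k+2) a_{k+2} / (2(k - n)):
  a_1 = (2)(3)(8) / (2(1 - 3)) = 48/(-4) = -12
Hence H_3(x) = 8 x^3 - 12 x.

H_3(x); series = 8 x^3 - 12 x


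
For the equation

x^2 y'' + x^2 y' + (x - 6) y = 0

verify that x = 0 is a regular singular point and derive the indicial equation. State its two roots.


Divide by x^2 to reach normal form y'' + P_1(x) y' + P_2(x) y = 0 with P_1(x) = 1 and P_2(x) = 1/x - 6/x^2.
x = 0 is a singular point because the y-coefficient 1/x - 6/x^2 has a pole at x = 0.
It is a regular singular point because x P_1(x) = p(x) = x and x^2 P_2(x) = q(x) = x - 6 are polynomials, hence analytic at x = 0.
p(0) = 0,  q(0) = -6.
Indicial equation: r(r-1) + p(0) r + q(0) = 0, i.e. r^2 + (p(0) - 1) r + q(0) = 0, i.e. r^2 - 1 r - 6 = 0.
Discriminant: (-1)^2 - 4(-6) = 25, so r = (1 ± 5)/2.
Solving: r_1 = 3, r_2 = -2.

indicial: r^2 - 1 r - 6 = 0; roots r_1 = 3, r_2 = -2


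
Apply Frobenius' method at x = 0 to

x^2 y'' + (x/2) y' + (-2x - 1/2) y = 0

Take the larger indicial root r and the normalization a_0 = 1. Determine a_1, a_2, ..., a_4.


Write in Frobenius form y'' + (p(x)/x) y' + (q(x)/x^2) y = 0:
  p(x) = 1/2,  q(x) = -2x - 1/2.
Indicial equation: r(r-1) + (1/2) r + (-1/2) = 0 -> roots r_1 = 1, r_2 = -1/2.
Take r = r_1 = 1. Let y(x) = x^r sum_{n>=0} a_n x^n with a_0 = 1.
Substitute y = x^r sum a_n x^n and match x^{r+n}. The recurrence is
  D(n) a_n - 2 a_{n-1} = 0,  where D(n) = (r+n)(r+n-1) + (1/2)(r+n) + (-1/2).
  a_n = 2 / D(n) * a_{n-1}.
Since the indicial polynomial factors as (r - r_1)(r - r_2), D(n) = (r_1 + n - r_1)(r_1 + n - r_2) = n(n + 3/2).
Evaluating step by step (a_0 = 1):
  n = 1: D(1) = 1(1 + 3/2) = 5/2; numerator = 2(1) = 2; a_1 = (2)/(5/2) = 4/5
  n = 2: D(2) = 2(2 + 3/2) = 7; numerator = 2(4/5) = 8/5; a_2 = (8/5)/(7) = 8/35
  n = 3: D(3) = 3(3 + 3/2) = 27/2; numerator = 2(8/35) = 16/35; a_3 = (16/35)/(27/2) = 32/945
  n = 4: D(4) = 4(4 + 3/2) = 22; numerator = 2(32/945) = 64/945; a_4 = (64/945)/(22) = 32/10395

r = 1; a_0 = 1; a_1 = 4/5; a_2 = 8/35; a_3 = 32/945; a_4 = 32/10395


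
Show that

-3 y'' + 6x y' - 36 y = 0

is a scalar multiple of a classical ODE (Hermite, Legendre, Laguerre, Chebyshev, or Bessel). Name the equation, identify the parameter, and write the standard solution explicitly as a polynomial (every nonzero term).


All three coefficients share the factor -3; dividing through by -3 gives  y'' - 2x y' + 12 y = 0.
This matches the Hermite equation y'' - 2x y' + 2n y = 0 with 2n = 12, so n = 6; the polynomial solution is H_6(x).
With y = sum_k a_k x^k, matching x^k gives (k+2)(k+1) a_{k+2} = 2(k - n) a_k = 2(k - 6) a_k. The right side vanishes at k = 6, so the series with the parity of 6 terminates at degree 6.
Standard normalization: leading coefficient of H_n is 2^n, so a_6 = 2^6 = 64. Work downward with a_k = (k+1)(k+2) a_{k+2} / (2(k - n)):
  a_4 = (5)(6)(64) / (2(4 - 6)) = 1920/(-4) = -480
  a_2 = (3)(4)(-480) / (2(2 - 6)) = -5760/(-8) = 720
  a_0 = (1)(2)(720) / (2(0 - 6)) = 1440/(-12) = -120
Hence H_6(x) = 64 x^6 - 480 x^4 + 720 x^2 - 120.

H_6(x); series = 64 x^6 - 480 x^4 + 720 x^2 - 120


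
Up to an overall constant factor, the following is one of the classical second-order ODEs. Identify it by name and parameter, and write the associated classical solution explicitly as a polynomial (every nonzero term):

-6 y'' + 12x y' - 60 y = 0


All three coefficients share the factor -6; dividing through by -6 gives  y'' - 2x y' + 10 y = 0.
This matches the Hermite equation y'' - 2x y' + 2n y = 0 with 2n = 10, so n = 5; the polynomial solution is H_5(x).
With y = sum_k a_k x^k, matching x^k gives (k+2)(k+1) a_{k+2} = 2(k - n) a_k = 2(k - 5) a_k. The right side vanishes at k = 5, so the series with the parity of 5 terminates at degree 5.
Standard normalization: leading coefficient of H_n is 2^n, so a_5 = 2^5 = 32. Work downward with a_k = (k+1)(k+2) a_{k+2} / (2(k - n)):
  a_3 = (4)(5)(32) / (2(3 - 5)) = 640/(-4) = -160
  a_1 = (2)(3)(-160) / (2(1 - 5)) = -960/(-8) = 120
Hence H_5(x) = 32 x^5 - 160 x^3 + 120 x.

H_5(x); series = 32 x^5 - 160 x^3 + 120 x


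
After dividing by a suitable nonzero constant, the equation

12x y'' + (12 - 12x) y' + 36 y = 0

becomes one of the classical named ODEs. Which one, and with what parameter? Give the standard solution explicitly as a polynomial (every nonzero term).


All three coefficients share the factor 12; dividing through by 12 gives  x y'' + (1 - x) y' + 3 y = 0.
This matches the Laguerre equation x y'' + (1 - x) y' + n y = 0 with n = 3; the polynomial solution is L_3(x).
With y = sum_k a_k x^k, matching x^k gives (k+1)k a_{k+1} + (k+1) a_{k+1} - k a_k + n a_k = 0, i.e. (k+1)^2 a_{k+1} = (k - n) a_k = (k - 3) a_k. The right side vanishes at k = 3, so the series terminates at degree 3.
Standard normalization L_n(0) = 1 gives a_0 = 1. Work upward with a_{k+1} = (k - 3) a_k / (k+1)^2:
  a_1 = (0 - 3)(1) / 1^2 = -3/1 = -3
  a_2 = (1 - 3)(-3) / 2^2 = 6/4 = 3/2
  a_3 = (2 - 3)(3/2) / 3^2 = (-3/2)/9 = -1/6
Hence L_3(x) = -x^3/6 + 3 x^2/2 - 3 x + 1.

L_3(x); series = -x^3/6 + 3 x^2/2 - 3 x + 1


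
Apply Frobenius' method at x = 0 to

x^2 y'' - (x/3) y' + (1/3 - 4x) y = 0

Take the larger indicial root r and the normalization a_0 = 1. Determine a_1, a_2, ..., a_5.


Write in Frobenius form y'' + (p(x)/x) y' + (q(x)/x^2) y = 0:
  p(x) = -1/3,  q(x) = 1/3 - 4x.
Indicial equation: r(r-1) + (-1/3) r + (1/3) = 0 -> roots r_1 = 1, r_2 = 1/3.
Take r = r_1 = 1. Let y(x) = x^r sum_{n>=0} a_n x^n with a_0 = 1.
Substitute y = x^r sum a_n x^n and match x^{r+n}. The recurrence is
  D(n) a_n - 4 a_{n-1} = 0,  where D(n) = (r+n)(r+n-1) + (-1/3)(r+n) + (1/3).
  a_n = 4 / D(n) * a_{n-1}.
Since the indicial polynomial factors as (r - r_1)(r - r_2), D(n) = (r_1 + n - r_1)(r_1 + n - r_2) = n(n + 2/3).
Evaluating step by step (a_0 = 1):
  n = 1: D(1) = 1(1 + 2/3) = 5/3; numerator = 4(1) = 4; a_1 = (4)/(5/3) = 12/5
  n = 2: D(2) = 2(2 + 2/3) = 16/3; numerator = 4(12/5) = 48/5; a_2 = (48/5)/(16/3) = 9/5
  n = 3: D(3) = 3(3 + 2/3) = 11; numerator = 4(9/5) = 36/5; a_3 = (36/5)/(11) = 36/55
  n = 4: D(4) = 4(4 + 2/3) = 56/3; numerator = 4(36/55) = 144/55; a_4 = (144/55)/(56/3) = 54/385
  n = 5: D(5) = 5(5 + 2/3) = 85/3; numerator = 4(54/385) = 216/385; a_5 = (216/385)/(85/3) = 648/32725

r = 1; a_0 = 1; a_1 = 12/5; a_2 = 9/5; a_3 = 36/55; a_4 = 54/385; a_5 = 648/32725


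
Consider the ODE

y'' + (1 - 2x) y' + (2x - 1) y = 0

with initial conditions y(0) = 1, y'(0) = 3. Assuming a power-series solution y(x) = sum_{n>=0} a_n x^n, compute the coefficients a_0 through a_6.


Ansatz: y(x) = sum_{n>=0} a_n x^n, so y'(x) = sum_{n>=1} n a_n x^(n-1) and y''(x) = sum_{n>=2} n(n-1) a_n x^(n-2).
Substitute into P(x) y'' + Q(x) y' + R(x) y = 0 with P(x) = 1, Q(x) = 1 - 2x, R(x) = 2x - 1, and match powers of x.
Initial conditions: a_0 = 1, a_1 = 3.
Setting the coefficient of each power of x to zero and solving order by order (substituting the coefficients already found):
  x^0: 2 a_2 + a_1 - a_0 = 0  ->  2 a_2 = -a_1 + a_0 = -2  ->  a_2 = -1
  x^1: 6 a_3 + 2 a_2 - 3 a_1 + 2 a_0 = 0  ->  6 a_3 = -2 a_2 + 3 a_1 - 2 a_0 = 9  ->  a_3 = 3/2
  x^2: 12 a_4 + 3 a_3 - 5 a_2 + 2 a_1 = 0  ->  12 a_4 = -3 a_3 + 5 a_2 - 2 a_1 = -31/2  ->  a_4 = -31/24
  x^3: 20 a_5 + 4 a_4 - 7 a_3 + 2 a_2 = 0  ->  20 a_5 = -4 a_4 + 7 a_3 - 2 a_2 = 53/3  ->  a_5 = 53/60
  x^4: 30 a_6 + 5 a_5 - 9 a_4 + 2 a_3 = 0  ->  30 a_6 = -5 a_5 + 9 a_4 - 2 a_3 = -457/24  ->  a_6 = -457/720
Truncated series: y(x) = 1 + 3 x - x^2 + (3/2) x^3 - (31/24) x^4 + (53/60) x^5 - (457/720) x^6 + O(x^7).

a_0 = 1; a_1 = 3; a_2 = -1; a_3 = 3/2; a_4 = -31/24; a_5 = 53/60; a_6 = -457/720


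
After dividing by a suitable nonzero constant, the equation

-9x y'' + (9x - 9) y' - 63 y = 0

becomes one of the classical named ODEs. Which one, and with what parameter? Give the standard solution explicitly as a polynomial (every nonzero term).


All three coefficients share the factor -9; dividing through by -9 gives  x y'' + (1 - x) y' + 7 y = 0.
This matches the Laguerre equation x y'' + (1 - x) y' + n y = 0 with n = 7; the polynomial solution is L_7(x).
With y = sum_k a_k x^k, matching x^k gives (k+1)k a_{k+1} + (k+1) a_{k+1} - k a_k + n a_k = 0, i.e. (k+1)^2 a_{k+1} = (k - n) a_k = (k - 7) a_k. The right side vanishes at k = 7, so the series terminates at degree 7.
Standard normalization L_n(0) = 1 gives a_0 = 1. Work upward with a_{k+1} = (k - 7) a_k / (k+1)^2:
  a_1 = (0 - 7)(1) / 1^2 = -7/1 = -7
  a_2 = (1 - 7)(-7) / 2^2 = 42/4 = 21/2
  a_3 = (2 - 7)(21/2) / 3^2 = (-105/2)/9 = -35/6
  a_4 = (3 - 7)(-35/6) / 4^2 = (70/3)/16 = 35/24
  a_5 = (4 - 7)(35/24) / 5^2 = (-35/8)/25 = -7/40
  a_6 = (5 - 7)(-7/40) / 6^2 = (7/20)/36 = 7/720
  a_7 = (6 - 7)(7/720) / 7^2 = (-7/720)/49 = -1/5040
Hence L_7(x) = -x^7/5040 + 7 x^6/720 - 7 x^5/40 + 35 x^4/24 - 35 x^3/6 + 21 x^2/2 - 7 x + 1.

L_7(x); series = -x^7/5040 + 7 x^6/720 - 7 x^5/40 + 35 x^4/24 - 35 x^3/6 + 21 x^2/2 - 7 x + 1


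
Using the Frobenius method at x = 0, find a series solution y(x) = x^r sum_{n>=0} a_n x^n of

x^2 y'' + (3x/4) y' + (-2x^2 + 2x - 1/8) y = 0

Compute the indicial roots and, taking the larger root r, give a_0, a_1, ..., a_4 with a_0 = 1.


Write in Frobenius form y'' + (p(x)/x) y' + (q(x)/x^2) y = 0:
  p(x) = 3/4,  q(x) = -2x^2 + 2x - 1/8.
Indicial equation: r(r-1) + (3/4) r + (-1/8) = 0 -> roots r_1 = 1/2, r_2 = -1/4.
Take r = r_1 = 1/2. Let y(x) = x^r sum_{n>=0} a_n x^n with a_0 = 1.
Substitute y = x^r sum a_n x^n and match x^{r+n}. The recurrence is
  D(n) a_n + 2 a_{n-1} - 2 a_{n-2} = 0,  where D(n) = (r+n)(r+n-1) + (3/4)(r+n) + (-1/8).
  a_n = [-2 a_{n-1} + 2 a_{n-2}] / D(n).
Since the indicial polynomial factors as (r - r_1)(r - r_2), D(n) = (r_1 + n - r_1)(r_1 + n - r_2) = n(n + 3/4).
Evaluating step by step (a_0 = 1):
  n = 1: D(1) = 1(1 + 3/4) = 7/4; numerator = -2(1) = -2; a_1 = (-2)/(7/4) = -8/7
  n = 2: D(2) = 2(2 + 3/4) = 11/2; numerator = -2(-8/7) + 2(1) = 30/7; a_2 = (30/7)/(11/2) = 60/77
  n = 3: D(3) = 3(3 + 3/4) = 45/4; numerator = -2(60/77) + 2(-8/7) = -296/77; a_3 = (-296/77)/(45/4) = -1184/3465
  n = 4: D(4) = 4(4 + 3/4) = 19; numerator = -2(-1184/3465) + 2(60/77) = 7768/3465; a_4 = (7768/3465)/(19) = 7768/65835

r = 1/2; a_0 = 1; a_1 = -8/7; a_2 = 60/77; a_3 = -1184/3465; a_4 = 7768/65835


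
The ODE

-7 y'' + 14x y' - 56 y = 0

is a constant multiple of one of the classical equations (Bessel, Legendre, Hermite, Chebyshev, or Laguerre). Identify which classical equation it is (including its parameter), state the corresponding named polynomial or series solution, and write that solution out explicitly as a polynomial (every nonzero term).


All three coefficients share the factor -7; dividing through by -7 gives  y'' - 2x y' + 8 y = 0.
This matches the Hermite equation y'' - 2x y' + 2n y = 0 with 2n = 8, so n = 4; the polynomial solution is H_4(x).
With y = sum_k a_k x^k, matching x^k gives (k+2)(k+1) a_{k+2} = 2(k - n) a_k = 2(k - 4) a_k. The right side vanishes at k = 4, so the series with the parity of 4 terminates at degree 4.
Standard normalization: leading coefficient of H_n is 2^n, so a_4 = 2^4 = 16. Work downward with a_k = (k+1)(k+2) a_{k+2} / (2(k - n)):
  a_2 = (3)(4)(16) / (2(2 - 4)) = 192/(-4) = -48
  a_0 = (1)(2)(-48) / (2(0 - 4)) = -96/(-8) = 12
Hence H_4(x) = 16 x^4 - 48 x^2 + 12.

H_4(x); series = 16 x^4 - 48 x^2 + 12


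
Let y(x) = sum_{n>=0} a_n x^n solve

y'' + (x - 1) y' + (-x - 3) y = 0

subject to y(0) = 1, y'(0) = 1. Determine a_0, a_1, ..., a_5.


Ansatz: y(x) = sum_{n>=0} a_n x^n, so y'(x) = sum_{n>=1} n a_n x^(n-1) and y''(x) = sum_{n>=2} n(n-1) a_n x^(n-2).
Substitute into P(x) y'' + Q(x) y' + R(x) y = 0 with P(x) = 1, Q(x) = x - 1, R(x) = -x - 3, and match powers of x.
Initial conditions: a_0 = 1, a_1 = 1.
Setting the coefficient of each power of x to zero and solving order by order (substituting the coefficients already found):
  x^0: 2 a_2 - a_1 - 3 a_0 = 0  ->  2 a_2 = a_1 + 3 a_0 = 4  ->  a_2 = 2
  x^1: 6 a_3 - 2 a_2 - 2 a_1 - a_0 = 0  ->  6 a_3 = 2 a_2 + 2 a_1 + a_0 = 7  ->  a_3 = 7/6
  x^2: 12 a_4 - 3 a_3 - a_2 - a_1 = 0  ->  12 a_4 = 3 a_3 + a_2 + a_1 = 13/2  ->  a_4 = 13/24
  x^3: 20 a_5 - 4 a_4 - a_2 = 0  ->  20 a_5 = 4 a_4 + a_2 = 25/6  ->  a_5 = 5/24
Truncated series: y(x) = 1 + x + 2 x^2 + (7/6) x^3 + (13/24) x^4 + (5/24) x^5 + O(x^6).

a_0 = 1; a_1 = 1; a_2 = 2; a_3 = 7/6; a_4 = 13/24; a_5 = 5/24


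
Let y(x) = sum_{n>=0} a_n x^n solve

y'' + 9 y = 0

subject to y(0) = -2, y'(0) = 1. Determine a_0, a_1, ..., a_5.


Ansatz: y(x) = sum_{n>=0} a_n x^n, so y'(x) = sum_{n>=1} n a_n x^(n-1) and y''(x) = sum_{n>=2} n(n-1) a_n x^(n-2).
Substitute into P(x) y'' + Q(x) y' + R(x) y = 0 with P(x) = 1, Q(x) = 0, R(x) = 9, and match powers of x.
Initial conditions: a_0 = -2, a_1 = 1.
Setting the coefficient of each power of x to zero and solving order by order (substituting the coefficients already found):
  x^0: 2 a_2 + 9 a_0 = 0  ->  2 a_2 = -9 a_0 = 18  ->  a_2 = 9
  x^1: 6 a_3 + 9 a_1 = 0  ->  6 a_3 = -9 a_1 = -9  ->  a_3 = -3/2
  x^2: 12 a_4 + 9 a_2 = 0  ->  12 a_4 = -9 a_2 = -81  ->  a_4 = -27/4
  x^3: 20 a_5 + 9 a_3 = 0  ->  20 a_5 = -9 a_3 = 27/2  ->  a_5 = 27/40
Truncated series: y(x) = -2 + x + 9 x^2 - (3/2) x^3 - (27/4) x^4 + (27/40) x^5 + O(x^6).

a_0 = -2; a_1 = 1; a_2 = 9; a_3 = -3/2; a_4 = -27/4; a_5 = 27/40


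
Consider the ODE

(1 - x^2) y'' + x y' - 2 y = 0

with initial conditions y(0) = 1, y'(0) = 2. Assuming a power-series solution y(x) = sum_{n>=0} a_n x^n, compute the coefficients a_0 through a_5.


Ansatz: y(x) = sum_{n>=0} a_n x^n, so y'(x) = sum_{n>=1} n a_n x^(n-1) and y''(x) = sum_{n>=2} n(n-1) a_n x^(n-2).
Substitute into P(x) y'' + Q(x) y' + R(x) y = 0 with P(x) = 1 - x^2, Q(x) = x, R(x) = -2, and match powers of x.
Initial conditions: a_0 = 1, a_1 = 2.
Setting the coefficient of each power of x to zero and solving order by order (substituting the coefficients already found):
  x^0: 2 a_2 - 2 a_0 = 0  ->  2 a_2 = 2 a_0 = 2  ->  a_2 = 1
  x^1: 6 a_3 - a_1 = 0  ->  6 a_3 = a_1 = 2  ->  a_3 = 1/3
  x^2: 12 a_4 - 2 a_2 = 0  ->  12 a_4 = 2 a_2 = 2  ->  a_4 = 1/6
  x^3: 20 a_5 - 5 a_3 = 0  ->  20 a_5 = 5 a_3 = 5/3  ->  a_5 = 1/12
Truncated series: y(x) = 1 + 2 x + x^2 + (1/3) x^3 + (1/6) x^4 + (1/12) x^5 + O(x^6).

a_0 = 1; a_1 = 2; a_2 = 1; a_3 = 1/3; a_4 = 1/6; a_5 = 1/12


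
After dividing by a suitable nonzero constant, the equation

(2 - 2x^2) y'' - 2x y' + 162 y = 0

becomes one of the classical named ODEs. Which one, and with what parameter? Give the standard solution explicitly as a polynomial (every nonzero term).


All three coefficients share the factor 2; dividing through by 2 gives  (1 - x^2) y'' - x y' + 81 y = 0.
This matches the Chebyshev equation (1 - x^2) y'' - x y' + n^2 y = 0 (note the -x y' term, not -2x y') with n^2 = 81, so n = 9; the polynomial solution is T_9(x).
With y = sum_k a_k x^k, matching x^k gives (k+2)(k+1) a_{k+2} = (k^2 - n^2) a_k = (k - 9)(k + 9) a_k. The right side vanishes at k = 9, so the series with the parity of 9 terminates at degree 9.
Standard normalization: leading coefficient of T_n is 2^(n-1), so a_9 = 2^8 = 256. Work downward with a_k = (k+1)(k+2) a_{k+2} / ((k - 9)(k + 9)):
  a_7 = (8)(9)(256) / ((7 - 9)(7 + 9)) = 18432/(-32) = -576
  a_5 = (6)(7)(-576) / ((5 - 9)(5 + 9)) = -24192/(-56) = 432
  a_3 = (4)(5)(432) / ((3 - 9)(3 + 9)) = 8640/(-72) = -120
  a_1 = (2)(3)(-120) / ((1 - 9)(1 + 9)) = -720/(-80) = 9
Hence T_9(x) = 256 x^9 - 576 x^7 + 432 x^5 - 120 x^3 + 9 x.

T_9(x); series = 256 x^9 - 576 x^7 + 432 x^5 - 120 x^3 + 9 x


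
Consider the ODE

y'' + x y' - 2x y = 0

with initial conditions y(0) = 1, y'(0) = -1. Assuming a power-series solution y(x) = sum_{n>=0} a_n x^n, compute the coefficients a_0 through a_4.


Ansatz: y(x) = sum_{n>=0} a_n x^n, so y'(x) = sum_{n>=1} n a_n x^(n-1) and y''(x) = sum_{n>=2} n(n-1) a_n x^(n-2).
Substitute into P(x) y'' + Q(x) y' + R(x) y = 0 with P(x) = 1, Q(x) = x, R(x) = -2x, and match powers of x.
Initial conditions: a_0 = 1, a_1 = -1.
Setting the coefficient of each power of x to zero and solving order by order (substituting the coefficients already found):
  x^0: 2 a_2 = 0  ->  a_2 = 0
  x^1: 6 a_3 + a_1 - 2 a_0 = 0  ->  6 a_3 = -a_1 + 2 a_0 = 3  ->  a_3 = 1/2
  x^2: 12 a_4 + 2 a_2 - 2 a_1 = 0  ->  12 a_4 = -2 a_2 + 2 a_1 = -2  ->  a_4 = -1/6
Truncated series: y(x) = 1 - x + (1/2) x^3 - (1/6) x^4 + O(x^5).

a_0 = 1; a_1 = -1; a_2 = 0; a_3 = 1/2; a_4 = -1/6


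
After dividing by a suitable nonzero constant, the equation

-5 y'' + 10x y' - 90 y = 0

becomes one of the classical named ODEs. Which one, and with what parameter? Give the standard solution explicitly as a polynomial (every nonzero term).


All three coefficients share the factor -5; dividing through by -5 gives  y'' - 2x y' + 18 y = 0.
This matches the Hermite equation y'' - 2x y' + 2n y = 0 with 2n = 18, so n = 9; the polynomial solution is H_9(x).
With y = sum_k a_k x^k, matching x^k gives (k+2)(k+1) a_{k+2} = 2(k - n) a_k = 2(k - 9) a_k. The right side vanishes at k = 9, so the series with the parity of 9 terminates at degree 9.
Standard normalization: leading coefficient of H_n is 2^n, so a_9 = 2^9 = 512. Work downward with a_k = (k+1)(k+2) a_{k+2} / (2(k - n)):
  a_7 = (8)(9)(512) / (2(7 - 9)) = 36864/(-4) = -9216
  a_5 = (6)(7)(-9216) / (2(5 - 9)) = -387072/(-8) = 48384
  a_3 = (4)(5)(48384) / (2(3 - 9)) = 967680/(-12) = -80640
  a_1 = (2)(3)(-80640) / (2(1 - 9)) = -483840/(-16) = 30240
Hence H_9(x) = 512 x^9 - 9216 x^7 + 48384 x^5 - 80640 x^3 + 30240 x.

H_9(x); series = 512 x^9 - 9216 x^7 + 48384 x^5 - 80640 x^3 + 30240 x


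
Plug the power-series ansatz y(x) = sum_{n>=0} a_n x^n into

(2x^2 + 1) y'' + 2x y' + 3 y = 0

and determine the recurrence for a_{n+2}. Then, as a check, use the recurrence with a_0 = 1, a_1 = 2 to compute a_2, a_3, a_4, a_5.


Substitute y = sum_n a_n x^n.
(1 + 2 x^2) y'' contributes (n+2)(n+1) a_{n+2} + 2 n(n-1) a_n at x^n.
2 x y'(x) contributes 2 n a_n at x^n.
3 y(x) contributes 3 a_n at x^n.
Matching x^n: (n+2)(n+1) a_{n+2} + (2 n(n-1) + 2 n + 3) a_n = 0.
Thus a_{n+2} = (-2 n(n-1) - 2 n - 3) / ((n+1)(n+2)) * a_n.

Check with a_0 = 1, a_1 = 2 (apply the recurrence for n = 0, 1, 2, 3): a_0 = 1, a_1 = 2, a_2 = -3/2, a_3 = -5/3, a_4 = 11/8, a_5 = 7/4.

a_(n+2) = (-2 n(n-1) - 2 n - 3) / ((n+1)(n+2)) * a_n; check: a_0 = 1, a_1 = 2, a_2 = -3/2, a_3 = -5/3, a_4 = 11/8, a_5 = 7/4


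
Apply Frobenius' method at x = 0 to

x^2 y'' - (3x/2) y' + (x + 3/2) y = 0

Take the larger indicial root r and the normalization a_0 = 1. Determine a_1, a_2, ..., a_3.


Write in Frobenius form y'' + (p(x)/x) y' + (q(x)/x^2) y = 0:
  p(x) = -3/2,  q(x) = x + 3/2.
Indicial equation: r(r-1) + (-3/2) r + (3/2) = 0 -> roots r_1 = 3/2, r_2 = 1.
Take r = r_1 = 3/2. Let y(x) = x^r sum_{n>=0} a_n x^n with a_0 = 1.
Substitute y = x^r sum a_n x^n and match x^{r+n}. The recurrence is
  D(n) a_n + 1 a_{n-1} = 0,  where D(n) = (r+n)(r+n-1) + (-3/2)(r+n) + (3/2).
  a_n = -1 / D(n) * a_{n-1}.
Since the indicial polynomial factors as (r - r_1)(r - r_2), D(n) = (r_1 + n - r_1)(r_1 + n - r_2) = n(n + 1/2).
Evaluating step by step (a_0 = 1):
  n = 1: D(1) = 1(1 + 1/2) = 3/2; numerator = -1(1) = -1; a_1 = (-1)/(3/2) = -2/3
  n = 2: D(2) = 2(2 + 1/2) = 5; numerator = -1(-2/3) = 2/3; a_2 = (2/3)/(5) = 2/15
  n = 3: D(3) = 3(3 + 1/2) = 21/2; numerator = -1(2/15) = -2/15; a_3 = (-2/15)/(21/2) = -4/315

r = 3/2; a_0 = 1; a_1 = -2/3; a_2 = 2/15; a_3 = -4/315
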